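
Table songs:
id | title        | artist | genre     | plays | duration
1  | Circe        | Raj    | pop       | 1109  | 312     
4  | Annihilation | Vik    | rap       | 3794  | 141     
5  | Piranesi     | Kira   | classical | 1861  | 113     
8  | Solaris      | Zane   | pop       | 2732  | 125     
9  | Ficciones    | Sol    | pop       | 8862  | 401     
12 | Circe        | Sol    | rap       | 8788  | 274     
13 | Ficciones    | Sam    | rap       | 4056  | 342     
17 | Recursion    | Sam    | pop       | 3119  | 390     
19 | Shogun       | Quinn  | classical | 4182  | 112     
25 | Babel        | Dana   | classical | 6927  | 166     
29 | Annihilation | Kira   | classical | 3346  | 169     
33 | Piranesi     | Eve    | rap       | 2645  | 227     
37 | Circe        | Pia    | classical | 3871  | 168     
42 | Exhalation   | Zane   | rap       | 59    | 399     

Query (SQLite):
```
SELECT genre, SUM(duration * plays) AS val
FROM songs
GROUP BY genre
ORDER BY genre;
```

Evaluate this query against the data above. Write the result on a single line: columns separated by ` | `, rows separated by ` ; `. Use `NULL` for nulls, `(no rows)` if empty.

classical | 3044361 ; pop | 5457580 ; rap | 4953974

For each row compute duration * plays.
Group by genre; take SUM of the expression per group.
  classical: ids {5, 19, 25, 29, 37} → SUM(duration * plays)=3044361
  pop: ids {1, 8, 9, 17} → SUM(duration * plays)=5457580
  rap: ids {4, 12, 13, 33, 42} → SUM(duration * plays)=4953974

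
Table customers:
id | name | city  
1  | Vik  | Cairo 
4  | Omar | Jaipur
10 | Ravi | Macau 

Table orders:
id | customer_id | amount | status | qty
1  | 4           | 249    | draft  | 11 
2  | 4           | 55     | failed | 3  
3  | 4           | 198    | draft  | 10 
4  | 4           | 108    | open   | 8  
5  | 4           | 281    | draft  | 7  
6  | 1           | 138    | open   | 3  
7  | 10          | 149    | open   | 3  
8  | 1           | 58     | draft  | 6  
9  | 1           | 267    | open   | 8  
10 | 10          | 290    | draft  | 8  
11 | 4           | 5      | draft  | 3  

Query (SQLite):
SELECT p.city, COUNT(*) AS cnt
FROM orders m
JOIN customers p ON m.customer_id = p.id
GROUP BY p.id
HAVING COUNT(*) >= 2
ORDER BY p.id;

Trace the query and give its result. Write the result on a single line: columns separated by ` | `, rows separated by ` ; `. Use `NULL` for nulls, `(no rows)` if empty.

Join each orders row to its customers via customer_id.
Group joined rows by customers.id; compute COUNT(*) per group.
HAVING: keep groups with count ≥ 2.
  1: ids {6, 8, 9} → COUNT(*)=3
  4: ids {1, 2, 3, 4, 5, 11} → COUNT(*)=6
  10: ids {7, 10} → COUNT(*)=2

Cairo | 3 ; Jaipur | 6 ; Macau | 2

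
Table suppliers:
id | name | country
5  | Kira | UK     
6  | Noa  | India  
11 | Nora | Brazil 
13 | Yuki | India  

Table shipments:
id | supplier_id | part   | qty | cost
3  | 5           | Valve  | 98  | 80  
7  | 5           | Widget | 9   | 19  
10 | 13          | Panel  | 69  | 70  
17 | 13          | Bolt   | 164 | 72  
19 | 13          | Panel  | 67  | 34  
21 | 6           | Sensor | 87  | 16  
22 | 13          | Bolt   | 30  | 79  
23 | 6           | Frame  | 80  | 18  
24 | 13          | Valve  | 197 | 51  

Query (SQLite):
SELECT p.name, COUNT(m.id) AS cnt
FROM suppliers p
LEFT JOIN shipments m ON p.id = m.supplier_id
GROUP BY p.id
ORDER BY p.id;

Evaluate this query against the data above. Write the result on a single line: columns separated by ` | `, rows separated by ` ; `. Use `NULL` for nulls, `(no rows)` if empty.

Kira | 2 ; Noa | 2 ; Nora | 0 ; Yuki | 5

LEFT JOIN keeps every suppliers row; unmatched ones get NULL for shipments columns.
Group by suppliers.id and compute COUNT(m.id). COUNT(col) of an all-NULL group is 0.
  5: ids {3, 7} → COUNT(m.id)=2
  6: ids {21, 23} → COUNT(m.id)=2
  11: ids {—} → COUNT(m.id)=0
  13: ids {10, 17, 19, 22, 24} → COUNT(m.id)=5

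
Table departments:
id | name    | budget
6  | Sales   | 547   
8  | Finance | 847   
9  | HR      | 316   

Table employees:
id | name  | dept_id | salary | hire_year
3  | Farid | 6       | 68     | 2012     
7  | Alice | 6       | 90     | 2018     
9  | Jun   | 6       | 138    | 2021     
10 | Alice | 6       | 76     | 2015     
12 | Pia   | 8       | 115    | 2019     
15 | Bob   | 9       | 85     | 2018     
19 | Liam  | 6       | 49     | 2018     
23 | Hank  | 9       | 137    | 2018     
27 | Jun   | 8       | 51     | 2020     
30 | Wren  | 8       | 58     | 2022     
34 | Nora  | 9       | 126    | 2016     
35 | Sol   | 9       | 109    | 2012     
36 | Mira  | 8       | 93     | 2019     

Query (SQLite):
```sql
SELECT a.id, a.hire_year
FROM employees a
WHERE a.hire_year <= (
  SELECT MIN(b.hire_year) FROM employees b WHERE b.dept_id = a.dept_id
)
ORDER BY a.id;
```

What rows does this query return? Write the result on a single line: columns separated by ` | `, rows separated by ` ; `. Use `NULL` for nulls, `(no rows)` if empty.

For each employees row a, compute MIN(hire_year) over rows sharing a.dept_id.
Keep row a if a.hire_year <= that per-group MIN.
  dept_id=6: MIN(hire_year) = 2012
  dept_id=8: MIN(hire_year) = 2019
  dept_id=9: MIN(hire_year) = 2012

3 | 2012 ; 12 | 2019 ; 35 | 2012 ; 36 | 2019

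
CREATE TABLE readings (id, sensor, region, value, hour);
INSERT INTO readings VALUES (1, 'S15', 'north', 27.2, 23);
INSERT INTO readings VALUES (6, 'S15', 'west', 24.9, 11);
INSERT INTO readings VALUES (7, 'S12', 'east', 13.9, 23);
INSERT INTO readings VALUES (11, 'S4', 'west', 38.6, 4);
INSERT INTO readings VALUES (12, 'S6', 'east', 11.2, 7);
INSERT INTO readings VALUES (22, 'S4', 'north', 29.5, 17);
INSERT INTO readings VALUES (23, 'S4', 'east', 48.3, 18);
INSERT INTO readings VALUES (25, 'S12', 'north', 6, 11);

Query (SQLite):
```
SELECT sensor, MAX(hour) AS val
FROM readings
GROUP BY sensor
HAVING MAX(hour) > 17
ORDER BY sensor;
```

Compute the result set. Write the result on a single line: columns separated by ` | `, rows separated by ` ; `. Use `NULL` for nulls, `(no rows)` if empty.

Partition readings by sensor; compute MAX(hour) within each group.
HAVING: keep groups where MAX(hour) > 17.
  S12: ids {7, 25} → MAX(hour)=23
  S15: ids {1, 6} → MAX(hour)=23
  S4: ids {11, 22, 23} → MAX(hour)=18
  S6: ids {12} → MAX(hour)=7

S12 | 23 ; S15 | 23 ; S4 | 18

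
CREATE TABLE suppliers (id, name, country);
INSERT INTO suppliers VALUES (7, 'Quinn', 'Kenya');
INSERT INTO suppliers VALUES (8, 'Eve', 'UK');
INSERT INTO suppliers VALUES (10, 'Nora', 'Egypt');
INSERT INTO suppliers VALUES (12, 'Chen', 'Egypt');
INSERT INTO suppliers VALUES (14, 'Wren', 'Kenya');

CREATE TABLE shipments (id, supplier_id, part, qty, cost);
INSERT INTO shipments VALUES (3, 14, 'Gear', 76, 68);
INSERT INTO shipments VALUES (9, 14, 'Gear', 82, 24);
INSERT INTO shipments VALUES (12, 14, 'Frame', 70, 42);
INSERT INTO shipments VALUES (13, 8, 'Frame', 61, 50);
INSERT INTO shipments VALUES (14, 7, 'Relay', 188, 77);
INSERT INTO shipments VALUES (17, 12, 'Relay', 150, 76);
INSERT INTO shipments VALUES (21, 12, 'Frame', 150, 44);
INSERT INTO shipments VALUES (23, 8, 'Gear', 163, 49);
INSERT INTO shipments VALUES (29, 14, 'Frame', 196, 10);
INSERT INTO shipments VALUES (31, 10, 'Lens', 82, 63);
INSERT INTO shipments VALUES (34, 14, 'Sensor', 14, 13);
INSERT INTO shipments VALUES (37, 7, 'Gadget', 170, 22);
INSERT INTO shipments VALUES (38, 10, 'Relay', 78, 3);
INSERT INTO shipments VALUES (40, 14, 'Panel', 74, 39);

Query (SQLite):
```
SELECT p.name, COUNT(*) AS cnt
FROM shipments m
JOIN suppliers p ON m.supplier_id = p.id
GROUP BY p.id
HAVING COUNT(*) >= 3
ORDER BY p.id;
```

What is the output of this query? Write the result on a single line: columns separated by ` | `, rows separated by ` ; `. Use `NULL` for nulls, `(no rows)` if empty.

Wren | 6

Join each shipments row to its suppliers via supplier_id.
Group joined rows by suppliers.id; compute COUNT(*) per group.
HAVING: keep groups with count ≥ 3.
  7: ids {14, 37} → COUNT(*)=2
  8: ids {13, 23} → COUNT(*)=2
  10: ids {31, 38} → COUNT(*)=2
  12: ids {17, 21} → COUNT(*)=2
  14: ids {3, 9, 12, 29, 34, 40} → COUNT(*)=6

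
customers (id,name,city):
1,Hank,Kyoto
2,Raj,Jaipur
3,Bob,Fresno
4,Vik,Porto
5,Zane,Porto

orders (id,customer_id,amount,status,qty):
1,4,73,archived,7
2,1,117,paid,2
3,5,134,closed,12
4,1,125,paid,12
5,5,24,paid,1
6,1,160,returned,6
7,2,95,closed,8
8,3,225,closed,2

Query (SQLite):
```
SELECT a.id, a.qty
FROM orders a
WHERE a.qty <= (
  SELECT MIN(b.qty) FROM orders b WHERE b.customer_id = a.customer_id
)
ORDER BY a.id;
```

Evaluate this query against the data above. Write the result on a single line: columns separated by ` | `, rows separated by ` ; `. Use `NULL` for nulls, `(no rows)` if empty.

For each orders row a, compute MIN(qty) over rows sharing a.customer_id.
Keep row a if a.qty <= that per-group MIN.
  customer_id=1: MIN(qty) = 2
  customer_id=2: MIN(qty) = 8
  customer_id=3: MIN(qty) = 2
  customer_id=4: MIN(qty) = 7
  customer_id=5: MIN(qty) = 1

1 | 7 ; 2 | 2 ; 5 | 1 ; 7 | 8 ; 8 | 2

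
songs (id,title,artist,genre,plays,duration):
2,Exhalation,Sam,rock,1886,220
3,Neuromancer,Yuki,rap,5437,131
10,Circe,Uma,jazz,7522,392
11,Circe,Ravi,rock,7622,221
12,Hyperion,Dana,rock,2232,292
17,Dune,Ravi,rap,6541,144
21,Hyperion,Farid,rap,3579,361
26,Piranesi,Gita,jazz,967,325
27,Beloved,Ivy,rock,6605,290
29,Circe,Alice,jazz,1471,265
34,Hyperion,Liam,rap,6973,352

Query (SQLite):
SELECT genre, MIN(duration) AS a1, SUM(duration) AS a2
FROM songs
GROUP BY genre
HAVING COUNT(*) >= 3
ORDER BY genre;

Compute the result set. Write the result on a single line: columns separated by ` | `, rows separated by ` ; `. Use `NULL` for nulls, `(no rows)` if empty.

Group songs by genre.
Per group compute: MIN(duration), SUM(duration).
HAVING: drop groups with fewer than 3 rows.
  jazz: ids {10, 26, 29} → MIN(duration)=265, SUM(duration)=982
  rap: ids {3, 17, 21, 34} → MIN(duration)=131, SUM(duration)=988
  rock: ids {2, 11, 12, 27} → MIN(duration)=220, SUM(duration)=1023

jazz | 265 | 982 ; rap | 131 | 988 ; rock | 220 | 1023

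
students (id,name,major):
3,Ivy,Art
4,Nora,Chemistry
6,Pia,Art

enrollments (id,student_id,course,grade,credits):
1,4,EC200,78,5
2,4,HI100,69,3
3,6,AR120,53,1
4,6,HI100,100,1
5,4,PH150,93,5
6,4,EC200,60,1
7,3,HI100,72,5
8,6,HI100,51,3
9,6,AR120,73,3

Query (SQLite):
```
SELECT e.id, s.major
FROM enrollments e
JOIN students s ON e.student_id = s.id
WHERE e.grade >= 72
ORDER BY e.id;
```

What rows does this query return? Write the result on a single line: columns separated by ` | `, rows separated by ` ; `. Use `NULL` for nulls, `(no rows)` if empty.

Each enrollments row matches the students row where student_id = students.id.
Then keep rows with e.grade >= 72.

1 | Chemistry ; 4 | Art ; 5 | Chemistry ; 7 | Art ; 9 | Art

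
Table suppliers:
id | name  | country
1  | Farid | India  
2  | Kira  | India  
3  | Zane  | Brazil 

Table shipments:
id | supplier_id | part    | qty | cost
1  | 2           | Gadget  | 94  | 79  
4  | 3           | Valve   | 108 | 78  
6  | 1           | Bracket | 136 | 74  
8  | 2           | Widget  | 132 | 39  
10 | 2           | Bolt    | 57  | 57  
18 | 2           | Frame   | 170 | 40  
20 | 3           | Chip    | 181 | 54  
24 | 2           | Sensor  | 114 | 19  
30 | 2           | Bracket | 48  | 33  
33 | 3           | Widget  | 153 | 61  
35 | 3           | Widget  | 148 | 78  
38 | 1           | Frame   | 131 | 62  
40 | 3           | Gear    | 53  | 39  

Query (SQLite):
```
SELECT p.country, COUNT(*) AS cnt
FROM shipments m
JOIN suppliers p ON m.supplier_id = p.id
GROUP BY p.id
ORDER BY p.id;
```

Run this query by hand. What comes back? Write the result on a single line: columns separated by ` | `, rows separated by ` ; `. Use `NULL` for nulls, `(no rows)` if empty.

India | 2 ; India | 6 ; Brazil | 5

Join each shipments row to its suppliers via supplier_id.
Group joined rows by suppliers.id; compute COUNT(*) per group.
  1: ids {6, 38} → COUNT(*)=2
  2: ids {1, 8, 10, 18, 24, 30} → COUNT(*)=6
  3: ids {4, 20, 33, 35, 40} → COUNT(*)=5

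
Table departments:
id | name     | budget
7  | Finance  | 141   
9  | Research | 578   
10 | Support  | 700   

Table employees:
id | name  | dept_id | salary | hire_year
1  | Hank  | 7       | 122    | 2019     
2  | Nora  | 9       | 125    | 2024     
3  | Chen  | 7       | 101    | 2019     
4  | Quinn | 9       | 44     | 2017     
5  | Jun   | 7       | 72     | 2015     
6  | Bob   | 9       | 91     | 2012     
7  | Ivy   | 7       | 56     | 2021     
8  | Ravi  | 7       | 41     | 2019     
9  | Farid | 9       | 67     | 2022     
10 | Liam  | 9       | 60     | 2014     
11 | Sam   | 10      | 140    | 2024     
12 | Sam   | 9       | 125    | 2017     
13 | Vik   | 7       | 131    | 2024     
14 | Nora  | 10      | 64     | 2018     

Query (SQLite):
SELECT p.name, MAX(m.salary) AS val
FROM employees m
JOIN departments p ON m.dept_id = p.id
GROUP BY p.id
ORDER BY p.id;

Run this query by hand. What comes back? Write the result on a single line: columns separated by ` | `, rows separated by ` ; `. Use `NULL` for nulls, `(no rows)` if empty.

Finance | 131 ; Research | 125 ; Support | 140

Join each employees row to its departments via dept_id.
Group joined rows by departments.id; compute MAX(m.salary) per group.
  7: ids {1, 3, 5, 7, 8, 13} → MAX(m.salary)=131
  9: ids {2, 4, 6, 9, 10, 12} → MAX(m.salary)=125
  10: ids {11, 14} → MAX(m.salary)=140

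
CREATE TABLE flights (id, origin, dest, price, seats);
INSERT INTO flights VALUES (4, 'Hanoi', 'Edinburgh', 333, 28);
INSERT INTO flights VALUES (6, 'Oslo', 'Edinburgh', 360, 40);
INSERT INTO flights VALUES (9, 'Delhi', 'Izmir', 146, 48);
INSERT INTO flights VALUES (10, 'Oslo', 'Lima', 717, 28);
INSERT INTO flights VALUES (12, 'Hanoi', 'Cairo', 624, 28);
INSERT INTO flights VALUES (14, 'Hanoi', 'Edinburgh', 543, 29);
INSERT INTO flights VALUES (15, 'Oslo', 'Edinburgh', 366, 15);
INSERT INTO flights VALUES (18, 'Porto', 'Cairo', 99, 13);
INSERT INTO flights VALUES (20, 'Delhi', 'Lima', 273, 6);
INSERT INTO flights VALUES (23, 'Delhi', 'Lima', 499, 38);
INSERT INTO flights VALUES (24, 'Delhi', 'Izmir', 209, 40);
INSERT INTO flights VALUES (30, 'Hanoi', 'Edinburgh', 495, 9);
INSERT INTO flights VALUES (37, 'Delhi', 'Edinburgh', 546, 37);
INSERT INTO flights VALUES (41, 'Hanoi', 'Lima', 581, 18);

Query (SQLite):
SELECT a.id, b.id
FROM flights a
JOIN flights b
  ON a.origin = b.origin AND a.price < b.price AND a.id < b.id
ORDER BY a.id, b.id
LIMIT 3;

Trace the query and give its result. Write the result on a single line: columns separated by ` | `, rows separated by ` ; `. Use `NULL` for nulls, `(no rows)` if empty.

Pairs (a,b) with same origin, a.price < b.price, a.id < b.id.
origin groups: Delhi:{9,20,23,24,37} Hanoi:{4,12,14,30,41} Oslo:{6,10,15} Porto:{18}
Ordered by (a.id, b.id); first 3.

4 | 12 ; 4 | 14 ; 4 | 30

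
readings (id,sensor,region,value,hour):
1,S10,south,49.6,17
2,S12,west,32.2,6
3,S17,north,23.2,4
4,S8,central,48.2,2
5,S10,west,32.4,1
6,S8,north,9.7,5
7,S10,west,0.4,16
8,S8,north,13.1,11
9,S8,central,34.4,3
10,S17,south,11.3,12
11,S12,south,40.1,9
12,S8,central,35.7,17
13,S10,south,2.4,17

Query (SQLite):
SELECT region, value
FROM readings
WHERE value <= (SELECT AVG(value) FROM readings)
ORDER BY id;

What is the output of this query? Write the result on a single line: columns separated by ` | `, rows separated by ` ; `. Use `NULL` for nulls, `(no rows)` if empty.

Scalar subquery: AVG(value) over all readings rows = 25.592308 (≈; comparison uses full precision).
Keep rows where value <= that value.

north | 23.2 ; north | 9.7 ; west | 0.4 ; north | 13.1 ; south | 11.3 ; south | 2.4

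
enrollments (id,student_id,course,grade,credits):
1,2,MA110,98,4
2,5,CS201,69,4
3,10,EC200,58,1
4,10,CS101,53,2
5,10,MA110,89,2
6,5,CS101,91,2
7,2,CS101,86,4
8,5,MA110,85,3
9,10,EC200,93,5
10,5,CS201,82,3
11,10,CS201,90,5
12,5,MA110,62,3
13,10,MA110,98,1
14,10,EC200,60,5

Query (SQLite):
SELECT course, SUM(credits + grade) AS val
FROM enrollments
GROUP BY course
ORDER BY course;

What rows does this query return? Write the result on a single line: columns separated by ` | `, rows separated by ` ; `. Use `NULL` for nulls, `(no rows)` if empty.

For each row compute credits + grade.
Group by course; take SUM of the expression per group.
  CS101: ids {4, 6, 7} → SUM(credits + grade)=238
  CS201: ids {2, 10, 11} → SUM(credits + grade)=253
  EC200: ids {3, 9, 14} → SUM(credits + grade)=222
  MA110: ids {1, 5, 8, 12, 13} → SUM(credits + grade)=445

CS101 | 238 ; CS201 | 253 ; EC200 | 222 ; MA110 | 445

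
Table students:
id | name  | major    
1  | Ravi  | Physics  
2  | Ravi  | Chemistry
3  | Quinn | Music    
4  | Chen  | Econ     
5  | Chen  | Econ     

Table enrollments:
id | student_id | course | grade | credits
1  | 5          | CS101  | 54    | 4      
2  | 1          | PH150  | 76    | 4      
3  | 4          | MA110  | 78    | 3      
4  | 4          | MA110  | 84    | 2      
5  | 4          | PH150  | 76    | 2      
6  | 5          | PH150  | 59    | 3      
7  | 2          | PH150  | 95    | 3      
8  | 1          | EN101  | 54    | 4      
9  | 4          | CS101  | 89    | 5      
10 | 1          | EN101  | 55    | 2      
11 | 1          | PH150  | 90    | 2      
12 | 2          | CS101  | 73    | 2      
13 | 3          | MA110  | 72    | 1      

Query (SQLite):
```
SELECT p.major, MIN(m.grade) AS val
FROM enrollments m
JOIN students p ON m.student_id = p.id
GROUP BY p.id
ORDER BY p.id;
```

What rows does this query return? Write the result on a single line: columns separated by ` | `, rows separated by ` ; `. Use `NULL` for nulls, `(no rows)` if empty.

Physics | 54 ; Chemistry | 73 ; Music | 72 ; Econ | 76 ; Econ | 54

Join each enrollments row to its students via student_id.
Group joined rows by students.id; compute MIN(m.grade) per group.
  1: ids {2, 8, 10, 11} → MIN(m.grade)=54
  2: ids {7, 12} → MIN(m.grade)=73
  3: ids {13} → MIN(m.grade)=72
  4: ids {3, 4, 5, 9} → MIN(m.grade)=76
  5: ids {1, 6} → MIN(m.grade)=54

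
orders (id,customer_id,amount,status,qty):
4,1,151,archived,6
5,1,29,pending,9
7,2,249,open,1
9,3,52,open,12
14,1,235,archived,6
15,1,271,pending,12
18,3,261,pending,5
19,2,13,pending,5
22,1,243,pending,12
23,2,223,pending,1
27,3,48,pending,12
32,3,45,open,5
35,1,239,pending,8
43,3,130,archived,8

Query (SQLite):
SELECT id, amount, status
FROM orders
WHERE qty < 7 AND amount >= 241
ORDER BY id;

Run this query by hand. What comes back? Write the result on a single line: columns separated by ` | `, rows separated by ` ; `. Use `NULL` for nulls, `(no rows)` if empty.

7 | 249 | open ; 18 | 261 | pending

qty < 7: ids {4, 7, 14, 18, 19, 23, 32}
amount >= 241: ids {7, 15, 18, 22}
Combine with AND.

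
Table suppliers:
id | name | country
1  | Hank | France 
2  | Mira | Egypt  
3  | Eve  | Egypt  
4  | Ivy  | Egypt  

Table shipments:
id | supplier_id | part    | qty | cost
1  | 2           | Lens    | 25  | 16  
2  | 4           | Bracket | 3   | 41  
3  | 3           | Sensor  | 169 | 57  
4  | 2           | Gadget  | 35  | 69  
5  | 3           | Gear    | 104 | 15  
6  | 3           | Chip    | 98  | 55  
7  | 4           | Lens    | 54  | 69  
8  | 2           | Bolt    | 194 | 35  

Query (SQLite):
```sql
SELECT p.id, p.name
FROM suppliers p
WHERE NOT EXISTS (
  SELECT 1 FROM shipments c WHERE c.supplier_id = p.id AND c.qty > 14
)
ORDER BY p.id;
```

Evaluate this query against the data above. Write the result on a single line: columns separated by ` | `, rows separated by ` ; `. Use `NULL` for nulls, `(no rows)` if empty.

For each suppliers row, check whether any shipments with matching supplier_id has qty > 14.
Keep rows where that is false.

1 | Hank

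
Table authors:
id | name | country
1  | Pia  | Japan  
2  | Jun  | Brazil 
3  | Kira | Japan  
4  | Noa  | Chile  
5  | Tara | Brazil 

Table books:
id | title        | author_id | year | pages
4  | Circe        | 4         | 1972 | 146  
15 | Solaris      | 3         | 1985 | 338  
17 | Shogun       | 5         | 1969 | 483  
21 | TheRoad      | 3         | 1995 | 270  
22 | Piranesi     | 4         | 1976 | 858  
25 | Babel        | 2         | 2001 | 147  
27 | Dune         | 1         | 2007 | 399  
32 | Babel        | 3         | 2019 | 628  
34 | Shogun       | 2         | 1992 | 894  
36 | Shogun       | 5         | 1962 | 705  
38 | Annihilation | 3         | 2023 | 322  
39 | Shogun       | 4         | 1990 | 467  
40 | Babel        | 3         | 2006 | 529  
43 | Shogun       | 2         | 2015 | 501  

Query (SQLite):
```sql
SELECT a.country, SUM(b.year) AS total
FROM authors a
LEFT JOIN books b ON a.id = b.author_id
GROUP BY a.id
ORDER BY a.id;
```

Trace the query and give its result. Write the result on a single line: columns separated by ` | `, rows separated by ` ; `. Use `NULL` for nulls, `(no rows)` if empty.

Japan | 2007 ; Brazil | 6008 ; Japan | 10028 ; Chile | 5938 ; Brazil | 3931

LEFT JOIN keeps every authors row; unmatched ones get NULL for books columns.
Group by authors.id and compute SUM(b.year). SUM over an all-NULL group is NULL.
  1: ids {27} → SUM(b.year)=2007
  2: ids {25, 34, 43} → SUM(b.year)=6008
  3: ids {15, 21, 32, 38, 40} → SUM(b.year)=10028
  4: ids {4, 22, 39} → SUM(b.year)=5938
  5: ids {17, 36} → SUM(b.year)=3931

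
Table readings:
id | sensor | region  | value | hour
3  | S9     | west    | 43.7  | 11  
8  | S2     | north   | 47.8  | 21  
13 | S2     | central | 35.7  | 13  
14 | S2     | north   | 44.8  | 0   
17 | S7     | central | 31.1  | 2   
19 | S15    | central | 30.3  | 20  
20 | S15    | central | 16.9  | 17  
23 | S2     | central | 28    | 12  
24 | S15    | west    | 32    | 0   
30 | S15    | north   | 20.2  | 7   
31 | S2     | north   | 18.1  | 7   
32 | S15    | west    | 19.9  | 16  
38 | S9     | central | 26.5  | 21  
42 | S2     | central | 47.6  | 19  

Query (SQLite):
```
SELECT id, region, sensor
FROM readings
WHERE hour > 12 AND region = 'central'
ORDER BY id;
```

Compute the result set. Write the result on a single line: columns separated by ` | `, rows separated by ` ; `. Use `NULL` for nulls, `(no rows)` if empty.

13 | central | S2 ; 19 | central | S15 ; 20 | central | S15 ; 38 | central | S9 ; 42 | central | S2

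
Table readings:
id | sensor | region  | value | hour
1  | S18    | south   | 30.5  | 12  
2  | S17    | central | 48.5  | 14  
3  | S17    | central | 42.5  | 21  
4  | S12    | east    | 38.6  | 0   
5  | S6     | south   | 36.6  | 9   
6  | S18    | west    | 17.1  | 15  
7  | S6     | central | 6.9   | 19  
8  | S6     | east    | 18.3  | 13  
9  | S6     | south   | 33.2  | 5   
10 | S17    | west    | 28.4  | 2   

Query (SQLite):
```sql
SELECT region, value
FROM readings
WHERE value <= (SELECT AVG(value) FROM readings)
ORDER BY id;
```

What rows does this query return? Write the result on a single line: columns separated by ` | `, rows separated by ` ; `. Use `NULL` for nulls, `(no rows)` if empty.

west | 17.1 ; central | 6.9 ; east | 18.3 ; west | 28.4

Scalar subquery: AVG(value) over all readings rows = 30.06 (≈; comparison uses full precision).
Keep rows where value <= that value.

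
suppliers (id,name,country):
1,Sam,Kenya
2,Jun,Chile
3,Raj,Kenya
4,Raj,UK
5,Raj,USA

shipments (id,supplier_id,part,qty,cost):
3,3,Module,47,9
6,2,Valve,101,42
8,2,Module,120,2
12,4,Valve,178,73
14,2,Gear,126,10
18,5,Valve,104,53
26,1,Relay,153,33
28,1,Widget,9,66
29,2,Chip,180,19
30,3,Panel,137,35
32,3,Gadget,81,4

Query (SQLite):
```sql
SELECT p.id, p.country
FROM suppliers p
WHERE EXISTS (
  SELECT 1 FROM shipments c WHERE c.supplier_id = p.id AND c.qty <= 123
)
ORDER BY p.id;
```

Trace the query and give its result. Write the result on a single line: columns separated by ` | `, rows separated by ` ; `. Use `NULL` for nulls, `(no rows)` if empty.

1 | Kenya ; 2 | Chile ; 3 | Kenya ; 5 | USA

For each suppliers row, check whether any shipments with matching supplier_id has qty <= 123.
Keep rows where that is true.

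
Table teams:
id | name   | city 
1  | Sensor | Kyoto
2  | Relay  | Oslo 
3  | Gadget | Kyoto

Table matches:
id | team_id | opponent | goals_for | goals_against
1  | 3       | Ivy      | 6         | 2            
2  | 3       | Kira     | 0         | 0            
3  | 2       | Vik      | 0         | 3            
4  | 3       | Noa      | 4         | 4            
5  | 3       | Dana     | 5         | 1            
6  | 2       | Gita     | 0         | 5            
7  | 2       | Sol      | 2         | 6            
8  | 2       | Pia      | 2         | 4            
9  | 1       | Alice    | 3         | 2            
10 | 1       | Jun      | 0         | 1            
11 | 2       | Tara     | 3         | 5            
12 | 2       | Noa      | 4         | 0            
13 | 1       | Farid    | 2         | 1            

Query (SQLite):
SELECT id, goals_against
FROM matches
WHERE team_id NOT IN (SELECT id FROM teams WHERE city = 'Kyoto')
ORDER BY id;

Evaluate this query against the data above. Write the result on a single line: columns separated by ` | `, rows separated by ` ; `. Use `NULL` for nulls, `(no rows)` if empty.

3 | 3 ; 6 | 5 ; 7 | 6 ; 8 | 4 ; 11 | 5 ; 12 | 0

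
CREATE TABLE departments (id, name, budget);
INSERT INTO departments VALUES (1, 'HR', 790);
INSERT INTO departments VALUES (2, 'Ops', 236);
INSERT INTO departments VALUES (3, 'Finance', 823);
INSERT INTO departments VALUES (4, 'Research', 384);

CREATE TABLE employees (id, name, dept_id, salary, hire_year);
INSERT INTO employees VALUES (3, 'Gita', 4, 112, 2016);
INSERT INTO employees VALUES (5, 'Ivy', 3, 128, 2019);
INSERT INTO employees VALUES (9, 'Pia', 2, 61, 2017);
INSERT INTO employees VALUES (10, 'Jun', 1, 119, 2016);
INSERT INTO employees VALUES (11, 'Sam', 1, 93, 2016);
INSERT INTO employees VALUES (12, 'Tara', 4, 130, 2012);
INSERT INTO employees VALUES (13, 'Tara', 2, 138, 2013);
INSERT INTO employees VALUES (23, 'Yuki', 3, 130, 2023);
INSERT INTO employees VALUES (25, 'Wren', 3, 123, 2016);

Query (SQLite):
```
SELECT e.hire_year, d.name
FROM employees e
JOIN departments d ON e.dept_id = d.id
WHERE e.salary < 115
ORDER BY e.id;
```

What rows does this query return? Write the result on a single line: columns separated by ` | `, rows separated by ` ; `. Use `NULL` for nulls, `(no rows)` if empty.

Each employees row matches the departments row where dept_id = departments.id.
Then keep rows with e.salary < 115.

2016 | Research ; 2017 | Ops ; 2016 | HR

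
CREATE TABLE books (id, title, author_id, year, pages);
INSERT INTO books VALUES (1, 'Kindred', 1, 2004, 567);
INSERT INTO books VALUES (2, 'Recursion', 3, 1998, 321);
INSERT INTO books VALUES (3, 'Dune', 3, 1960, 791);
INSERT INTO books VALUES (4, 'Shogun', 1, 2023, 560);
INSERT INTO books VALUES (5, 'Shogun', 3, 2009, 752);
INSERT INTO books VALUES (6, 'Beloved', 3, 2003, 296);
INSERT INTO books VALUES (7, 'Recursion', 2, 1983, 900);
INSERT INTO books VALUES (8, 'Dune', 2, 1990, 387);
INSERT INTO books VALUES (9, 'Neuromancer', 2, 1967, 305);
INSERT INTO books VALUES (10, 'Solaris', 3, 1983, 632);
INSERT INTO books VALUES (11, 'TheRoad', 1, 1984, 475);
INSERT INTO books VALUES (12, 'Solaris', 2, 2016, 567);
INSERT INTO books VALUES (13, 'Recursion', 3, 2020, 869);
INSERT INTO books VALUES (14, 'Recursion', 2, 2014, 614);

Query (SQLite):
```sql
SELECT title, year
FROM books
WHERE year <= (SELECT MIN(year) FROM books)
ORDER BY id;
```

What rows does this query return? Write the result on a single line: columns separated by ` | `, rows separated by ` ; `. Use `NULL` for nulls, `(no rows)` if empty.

Scalar subquery: MIN(year) over all books rows = 1960.
Keep rows where year <= that value.

Dune | 1960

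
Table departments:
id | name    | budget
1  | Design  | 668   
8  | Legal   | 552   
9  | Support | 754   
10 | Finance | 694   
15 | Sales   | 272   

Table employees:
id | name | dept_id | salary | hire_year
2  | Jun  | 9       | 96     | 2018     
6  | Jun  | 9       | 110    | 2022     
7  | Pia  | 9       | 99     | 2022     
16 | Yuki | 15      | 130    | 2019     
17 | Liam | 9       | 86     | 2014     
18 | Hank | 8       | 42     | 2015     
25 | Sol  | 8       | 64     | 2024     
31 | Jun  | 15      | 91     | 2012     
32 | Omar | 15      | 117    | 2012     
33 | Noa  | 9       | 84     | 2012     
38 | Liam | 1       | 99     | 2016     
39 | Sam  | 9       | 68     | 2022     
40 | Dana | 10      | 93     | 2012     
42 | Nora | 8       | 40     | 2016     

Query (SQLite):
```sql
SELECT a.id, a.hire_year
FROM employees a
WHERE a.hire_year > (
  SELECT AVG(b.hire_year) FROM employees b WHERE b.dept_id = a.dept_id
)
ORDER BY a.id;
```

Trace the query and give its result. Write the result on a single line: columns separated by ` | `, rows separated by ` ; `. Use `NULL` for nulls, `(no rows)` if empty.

6 | 2022 ; 7 | 2022 ; 16 | 2019 ; 25 | 2024 ; 39 | 2022

For each employees row a, compute AVG(hire_year) over rows sharing a.dept_id.
Keep row a if a.hire_year > that per-group AVG.
  dept_id=1: AVG(hire_year) = 2016.0
  dept_id=8: AVG(hire_year) = 2018.333333
  dept_id=9: AVG(hire_year) = 2018.333333
  dept_id=10: AVG(hire_year) = 2012.0
  dept_id=15: AVG(hire_year) = 2014.333333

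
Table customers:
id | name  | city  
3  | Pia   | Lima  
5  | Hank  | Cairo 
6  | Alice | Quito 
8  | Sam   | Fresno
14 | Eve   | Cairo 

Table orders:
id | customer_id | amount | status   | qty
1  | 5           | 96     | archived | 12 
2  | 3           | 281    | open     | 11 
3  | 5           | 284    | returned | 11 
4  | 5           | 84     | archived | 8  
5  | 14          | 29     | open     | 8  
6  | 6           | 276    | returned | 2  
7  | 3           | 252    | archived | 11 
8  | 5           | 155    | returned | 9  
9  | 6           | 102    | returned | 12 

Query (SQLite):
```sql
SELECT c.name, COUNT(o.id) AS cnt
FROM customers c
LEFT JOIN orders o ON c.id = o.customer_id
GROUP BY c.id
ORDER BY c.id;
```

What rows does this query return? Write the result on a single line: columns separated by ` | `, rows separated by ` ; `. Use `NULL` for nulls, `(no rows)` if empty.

LEFT JOIN keeps every customers row; unmatched ones get NULL for orders columns.
Group by customers.id and compute COUNT(o.id). COUNT(col) of an all-NULL group is 0.
  3: ids {2, 7} → COUNT(o.id)=2
  5: ids {1, 3, 4, 8} → COUNT(o.id)=4
  6: ids {6, 9} → COUNT(o.id)=2
  8: ids {—} → COUNT(o.id)=0
  14: ids {5} → COUNT(o.id)=1

Pia | 2 ; Hank | 4 ; Alice | 2 ; Sam | 0 ; Eve | 1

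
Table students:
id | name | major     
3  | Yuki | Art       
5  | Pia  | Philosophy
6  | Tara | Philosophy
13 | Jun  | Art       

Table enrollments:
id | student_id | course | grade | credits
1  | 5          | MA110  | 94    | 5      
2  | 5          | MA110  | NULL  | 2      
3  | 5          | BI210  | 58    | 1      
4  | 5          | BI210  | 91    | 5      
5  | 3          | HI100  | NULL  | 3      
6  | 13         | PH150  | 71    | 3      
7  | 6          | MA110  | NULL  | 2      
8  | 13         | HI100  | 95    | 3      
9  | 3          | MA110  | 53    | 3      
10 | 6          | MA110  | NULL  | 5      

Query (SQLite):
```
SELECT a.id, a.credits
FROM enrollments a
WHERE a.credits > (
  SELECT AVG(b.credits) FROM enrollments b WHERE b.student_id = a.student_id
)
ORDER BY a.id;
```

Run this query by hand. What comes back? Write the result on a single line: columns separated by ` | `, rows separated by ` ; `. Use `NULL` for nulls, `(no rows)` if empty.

For each enrollments row a, compute AVG(credits) over rows sharing a.student_id.
Keep row a if a.credits > that per-group AVG.
  student_id=3: AVG(credits) = 3.0
  student_id=5: AVG(credits) = 3.25
  student_id=6: AVG(credits) = 3.5
  student_id=13: AVG(credits) = 3.0

1 | 5 ; 4 | 5 ; 10 | 5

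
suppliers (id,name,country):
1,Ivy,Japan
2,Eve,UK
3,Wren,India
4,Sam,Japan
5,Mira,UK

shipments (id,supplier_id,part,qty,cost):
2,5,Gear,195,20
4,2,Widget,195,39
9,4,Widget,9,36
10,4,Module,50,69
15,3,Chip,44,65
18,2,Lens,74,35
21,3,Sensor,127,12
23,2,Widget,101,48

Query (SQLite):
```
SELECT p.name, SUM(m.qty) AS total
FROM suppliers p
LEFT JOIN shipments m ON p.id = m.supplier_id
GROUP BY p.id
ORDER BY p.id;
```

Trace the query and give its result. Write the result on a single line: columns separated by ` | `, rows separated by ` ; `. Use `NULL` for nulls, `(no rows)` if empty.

Ivy | NULL ; Eve | 370 ; Wren | 171 ; Sam | 59 ; Mira | 195

LEFT JOIN keeps every suppliers row; unmatched ones get NULL for shipments columns.
Group by suppliers.id and compute SUM(m.qty). SUM over an all-NULL group is NULL.
  1: ids {—} → SUM(m.qty)=NULL
  2: ids {4, 18, 23} → SUM(m.qty)=370
  3: ids {15, 21} → SUM(m.qty)=171
  4: ids {9, 10} → SUM(m.qty)=59
  5: ids {2} → SUM(m.qty)=195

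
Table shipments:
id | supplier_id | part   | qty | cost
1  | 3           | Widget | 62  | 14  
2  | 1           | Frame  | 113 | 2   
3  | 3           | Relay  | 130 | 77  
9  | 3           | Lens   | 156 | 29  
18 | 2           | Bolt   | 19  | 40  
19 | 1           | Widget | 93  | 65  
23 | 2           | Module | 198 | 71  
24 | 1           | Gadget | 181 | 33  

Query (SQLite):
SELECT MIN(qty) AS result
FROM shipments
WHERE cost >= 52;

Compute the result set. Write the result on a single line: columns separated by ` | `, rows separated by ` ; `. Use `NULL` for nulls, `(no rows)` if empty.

93

Rows where cost >= 52 → qty values: [130, 93, 198].
MIN of non-NULL values = 93.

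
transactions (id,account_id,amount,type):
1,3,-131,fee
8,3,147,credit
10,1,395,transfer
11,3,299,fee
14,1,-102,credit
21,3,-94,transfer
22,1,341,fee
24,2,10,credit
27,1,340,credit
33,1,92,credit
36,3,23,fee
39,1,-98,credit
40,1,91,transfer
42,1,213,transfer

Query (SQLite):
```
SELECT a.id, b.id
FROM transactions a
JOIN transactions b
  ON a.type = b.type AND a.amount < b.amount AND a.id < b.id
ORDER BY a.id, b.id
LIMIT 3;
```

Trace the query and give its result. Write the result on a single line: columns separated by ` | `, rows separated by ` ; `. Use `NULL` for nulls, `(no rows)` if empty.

1 | 11 ; 1 | 22 ; 1 | 36

Pairs (a,b) with same type, a.amount < b.amount, a.id < b.id.
type groups: credit:{8,14,24,27,33,39} fee:{1,11,22,36} transfer:{10,21,40,42}
Ordered by (a.id, b.id); first 3.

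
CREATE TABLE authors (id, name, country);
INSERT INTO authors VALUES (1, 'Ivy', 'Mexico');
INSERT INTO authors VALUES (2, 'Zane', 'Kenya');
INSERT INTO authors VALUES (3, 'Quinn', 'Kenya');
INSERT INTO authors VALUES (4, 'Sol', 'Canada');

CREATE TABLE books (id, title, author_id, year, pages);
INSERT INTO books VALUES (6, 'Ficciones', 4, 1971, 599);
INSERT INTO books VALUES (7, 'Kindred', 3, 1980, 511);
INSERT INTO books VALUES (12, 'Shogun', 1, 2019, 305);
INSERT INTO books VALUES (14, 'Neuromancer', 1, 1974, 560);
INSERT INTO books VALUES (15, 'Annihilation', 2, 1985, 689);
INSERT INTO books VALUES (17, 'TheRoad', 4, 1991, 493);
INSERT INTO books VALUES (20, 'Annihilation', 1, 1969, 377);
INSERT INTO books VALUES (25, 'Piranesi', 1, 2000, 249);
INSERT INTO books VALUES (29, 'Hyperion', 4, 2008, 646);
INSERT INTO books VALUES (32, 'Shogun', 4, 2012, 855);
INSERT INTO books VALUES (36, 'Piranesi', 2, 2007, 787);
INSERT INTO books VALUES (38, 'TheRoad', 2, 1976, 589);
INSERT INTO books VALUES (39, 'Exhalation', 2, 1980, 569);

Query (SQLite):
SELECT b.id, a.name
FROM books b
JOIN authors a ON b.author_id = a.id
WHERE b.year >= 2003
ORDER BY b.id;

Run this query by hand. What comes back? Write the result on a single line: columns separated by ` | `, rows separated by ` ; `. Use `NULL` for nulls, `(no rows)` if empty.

12 | Ivy ; 29 | Sol ; 32 | Sol ; 36 | Zane

Each books row matches the authors row where author_id = authors.id.
Then keep rows with b.year >= 2003.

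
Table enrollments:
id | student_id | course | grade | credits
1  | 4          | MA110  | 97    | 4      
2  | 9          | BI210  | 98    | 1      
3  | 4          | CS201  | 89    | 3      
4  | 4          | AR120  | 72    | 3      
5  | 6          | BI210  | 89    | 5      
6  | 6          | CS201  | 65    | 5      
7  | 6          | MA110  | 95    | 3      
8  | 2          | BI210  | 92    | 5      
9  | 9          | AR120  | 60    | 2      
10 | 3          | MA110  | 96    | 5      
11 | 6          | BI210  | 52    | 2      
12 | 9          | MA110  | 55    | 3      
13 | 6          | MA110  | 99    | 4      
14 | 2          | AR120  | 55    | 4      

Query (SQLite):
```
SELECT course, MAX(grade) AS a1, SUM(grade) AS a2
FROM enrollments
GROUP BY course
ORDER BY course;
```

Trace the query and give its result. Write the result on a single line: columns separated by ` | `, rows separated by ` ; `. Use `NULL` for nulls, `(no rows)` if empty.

AR120 | 72 | 187 ; BI210 | 98 | 331 ; CS201 | 89 | 154 ; MA110 | 99 | 442

Group enrollments by course.
Per group compute: MAX(grade), SUM(grade).
  AR120: ids {4, 9, 14} → MAX(grade)=72, SUM(grade)=187
  BI210: ids {2, 5, 8, 11} → MAX(grade)=98, SUM(grade)=331
  CS201: ids {3, 6} → MAX(grade)=89, SUM(grade)=154
  MA110: ids {1, 7, 10, 12, 13} → MAX(grade)=99, SUM(grade)=442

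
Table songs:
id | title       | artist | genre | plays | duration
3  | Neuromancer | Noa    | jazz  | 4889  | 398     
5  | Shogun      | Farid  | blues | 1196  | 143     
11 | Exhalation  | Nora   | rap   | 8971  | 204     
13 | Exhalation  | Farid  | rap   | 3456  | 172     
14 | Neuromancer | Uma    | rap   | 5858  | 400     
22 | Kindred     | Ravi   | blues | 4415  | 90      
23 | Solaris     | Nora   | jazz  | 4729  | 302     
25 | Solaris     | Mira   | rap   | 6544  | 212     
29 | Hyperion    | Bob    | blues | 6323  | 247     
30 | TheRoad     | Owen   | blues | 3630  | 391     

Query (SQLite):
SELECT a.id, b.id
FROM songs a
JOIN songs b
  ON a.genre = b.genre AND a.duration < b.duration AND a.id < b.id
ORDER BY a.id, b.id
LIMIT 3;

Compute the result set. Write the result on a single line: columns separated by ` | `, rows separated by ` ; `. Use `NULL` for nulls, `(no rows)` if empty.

5 | 29 ; 5 | 30 ; 11 | 14

Pairs (a,b) with same genre, a.duration < b.duration, a.id < b.id.
genre groups: blues:{5,22,29,30} jazz:{3,23} rap:{11,13,14,25}
Ordered by (a.id, b.id); first 3.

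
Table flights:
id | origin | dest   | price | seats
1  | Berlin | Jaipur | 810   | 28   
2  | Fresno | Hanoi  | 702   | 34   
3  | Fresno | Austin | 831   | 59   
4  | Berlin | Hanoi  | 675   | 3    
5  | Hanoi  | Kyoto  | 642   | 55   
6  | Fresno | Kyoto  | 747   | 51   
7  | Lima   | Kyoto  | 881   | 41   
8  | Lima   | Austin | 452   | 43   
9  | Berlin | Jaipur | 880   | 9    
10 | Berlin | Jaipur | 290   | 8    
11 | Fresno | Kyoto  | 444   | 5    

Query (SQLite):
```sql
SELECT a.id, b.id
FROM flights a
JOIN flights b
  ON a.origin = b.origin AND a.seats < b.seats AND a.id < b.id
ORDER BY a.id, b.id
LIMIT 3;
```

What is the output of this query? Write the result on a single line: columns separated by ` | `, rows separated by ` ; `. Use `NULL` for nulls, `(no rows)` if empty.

Pairs (a,b) with same origin, a.seats < b.seats, a.id < b.id.
origin groups: Berlin:{1,4,9,10} Fresno:{2,3,6,11} Hanoi:{5} Lima:{7,8}
Ordered by (a.id, b.id); first 3.

2 | 3 ; 2 | 6 ; 4 | 9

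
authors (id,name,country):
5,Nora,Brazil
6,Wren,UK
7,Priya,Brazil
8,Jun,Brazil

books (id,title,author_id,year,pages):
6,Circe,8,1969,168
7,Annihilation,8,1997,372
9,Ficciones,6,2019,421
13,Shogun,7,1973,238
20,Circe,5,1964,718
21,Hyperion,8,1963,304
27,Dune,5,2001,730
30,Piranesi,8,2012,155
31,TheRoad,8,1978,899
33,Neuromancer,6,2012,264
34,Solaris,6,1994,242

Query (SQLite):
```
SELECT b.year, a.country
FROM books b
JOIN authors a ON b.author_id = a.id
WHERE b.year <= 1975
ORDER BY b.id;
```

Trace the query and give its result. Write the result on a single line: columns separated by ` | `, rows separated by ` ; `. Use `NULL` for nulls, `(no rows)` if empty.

1969 | Brazil ; 1973 | Brazil ; 1964 | Brazil ; 1963 | Brazil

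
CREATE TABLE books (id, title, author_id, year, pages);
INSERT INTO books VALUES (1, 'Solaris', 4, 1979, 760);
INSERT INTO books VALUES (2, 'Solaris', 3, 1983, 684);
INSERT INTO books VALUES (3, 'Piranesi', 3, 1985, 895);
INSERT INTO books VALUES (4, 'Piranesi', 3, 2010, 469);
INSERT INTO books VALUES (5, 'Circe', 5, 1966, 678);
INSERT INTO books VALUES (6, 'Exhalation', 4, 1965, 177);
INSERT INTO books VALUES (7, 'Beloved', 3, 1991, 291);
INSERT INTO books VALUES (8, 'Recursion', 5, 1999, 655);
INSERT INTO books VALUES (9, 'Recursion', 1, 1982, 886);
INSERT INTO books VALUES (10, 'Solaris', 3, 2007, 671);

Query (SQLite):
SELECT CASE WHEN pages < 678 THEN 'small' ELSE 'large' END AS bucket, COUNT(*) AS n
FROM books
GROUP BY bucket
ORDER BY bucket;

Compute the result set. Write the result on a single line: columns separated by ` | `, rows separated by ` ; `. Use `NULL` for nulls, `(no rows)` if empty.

Bucket rows by pages < 678 → 'small' else 'large'; count each bucket.

large | 5 ; small | 5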